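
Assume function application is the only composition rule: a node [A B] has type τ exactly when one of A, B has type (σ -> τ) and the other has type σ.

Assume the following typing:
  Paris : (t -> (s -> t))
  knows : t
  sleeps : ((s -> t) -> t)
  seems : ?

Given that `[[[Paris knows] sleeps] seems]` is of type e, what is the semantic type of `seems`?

(t -> e)

For [[[Paris knows] sleeps] seems] to have type e with [[Paris knows] sleeps] of type t, seems must be the function: seems : (t -> e).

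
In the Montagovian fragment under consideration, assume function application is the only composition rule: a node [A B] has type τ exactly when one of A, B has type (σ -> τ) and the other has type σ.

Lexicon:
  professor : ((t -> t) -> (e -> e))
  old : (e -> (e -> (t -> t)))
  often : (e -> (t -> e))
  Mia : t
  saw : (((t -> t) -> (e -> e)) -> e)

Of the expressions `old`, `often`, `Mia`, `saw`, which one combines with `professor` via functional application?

old : (e -> (e -> (t -> t))) — neither side's domain matches the other.
often : (e -> (t -> e)) — neither side's domain matches the other.
Mia : t — neither side's domain matches the other.
saw — combines: saw : (((t -> t) -> (e -> e)) -> e) takes professor : ((t -> t) -> (e -> e)) as argument, giving e.

saw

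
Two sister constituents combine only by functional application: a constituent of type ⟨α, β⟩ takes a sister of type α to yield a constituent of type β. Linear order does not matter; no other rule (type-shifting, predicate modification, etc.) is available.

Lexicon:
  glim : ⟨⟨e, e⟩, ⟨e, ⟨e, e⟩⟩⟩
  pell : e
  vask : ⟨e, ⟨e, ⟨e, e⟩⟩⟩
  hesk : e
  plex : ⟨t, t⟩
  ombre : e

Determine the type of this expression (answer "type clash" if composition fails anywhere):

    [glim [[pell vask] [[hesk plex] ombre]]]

type clash

At [pell vask], vask : ⟨e, ⟨e, ⟨e, e⟩⟩⟩ takes pell : e, giving ⟨e, ⟨e, e⟩⟩.
[hesk plex]: e with ⟨t, t⟩ — neither is a function whose domain matches the other; composition fails here.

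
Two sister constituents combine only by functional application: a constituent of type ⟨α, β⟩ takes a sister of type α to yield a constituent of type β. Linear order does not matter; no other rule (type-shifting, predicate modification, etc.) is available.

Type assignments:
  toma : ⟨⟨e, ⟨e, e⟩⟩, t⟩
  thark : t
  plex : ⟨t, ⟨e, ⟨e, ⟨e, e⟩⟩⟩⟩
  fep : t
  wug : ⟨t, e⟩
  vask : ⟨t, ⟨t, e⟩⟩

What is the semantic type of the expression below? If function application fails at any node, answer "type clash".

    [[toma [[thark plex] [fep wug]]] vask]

⟨t, e⟩

[thark plex] — plex of type ⟨t, ⟨e, ⟨e, ⟨e, e⟩⟩⟩⟩ combines with thark of type t: type ⟨e, ⟨e, ⟨e, e⟩⟩⟩.
[fep wug] — wug of type ⟨t, e⟩ combines with fep of type t: type e.
[[thark plex] [fep wug]] — [thark plex] of type ⟨e, ⟨e, ⟨e, e⟩⟩⟩ combines with [fep wug] of type e: type ⟨e, ⟨e, e⟩⟩.
[toma [[thark plex] [fep wug]]] — toma of type ⟨⟨e, ⟨e, e⟩⟩, t⟩ combines with [[thark plex] [fep wug]] of type ⟨e, ⟨e, e⟩⟩: type t.
[[toma [[thark plex] [fep wug]]] vask] — vask of type ⟨t, ⟨t, e⟩⟩ combines with [toma [[thark plex] [fep wug]]] of type t: type ⟨t, e⟩.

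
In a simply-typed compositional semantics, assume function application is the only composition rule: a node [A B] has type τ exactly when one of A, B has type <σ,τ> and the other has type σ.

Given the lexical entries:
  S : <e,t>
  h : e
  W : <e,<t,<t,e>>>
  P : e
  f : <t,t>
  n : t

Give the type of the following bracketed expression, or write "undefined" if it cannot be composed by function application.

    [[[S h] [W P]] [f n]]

e

At [S h], S : <e,t> takes h : e, giving t.
At [W P], W : <e,<t,<t,e>>> takes P : e, giving <t,<t,e>>.
At [[S h] [W P]], [W P] : <t,<t,e>> takes [S h] : t, giving <t,e>.
At [f n], f : <t,t> takes n : t, giving t.
At [[[S h] [W P]] [f n]], [[S h] [W P]] : <t,e> takes [f n] : t, giving e.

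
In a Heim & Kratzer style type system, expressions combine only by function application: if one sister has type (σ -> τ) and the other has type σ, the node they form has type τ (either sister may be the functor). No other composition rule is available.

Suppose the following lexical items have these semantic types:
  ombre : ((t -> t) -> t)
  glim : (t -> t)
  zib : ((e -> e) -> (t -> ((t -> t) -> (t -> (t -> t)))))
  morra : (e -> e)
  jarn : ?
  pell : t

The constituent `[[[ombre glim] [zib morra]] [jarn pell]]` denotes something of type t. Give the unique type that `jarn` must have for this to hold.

(t -> (((t -> t) -> (t -> (t -> t))) -> t))

[[[ombre glim] [zib morra]] [jarn pell]] must have type t. The sister [[ombre glim] [zib morra]] has type ((t -> t) -> (t -> (t -> t))); that is not a function onto t, so [jarn pell] must be the functor, of type (((t -> t) -> (t -> (t -> t))) -> t).
[jarn pell] must have type (((t -> t) -> (t -> (t -> t))) -> t). The sister pell has type t; that is not a function onto (((t -> t) -> (t -> (t -> t))) -> t), so jarn must be the functor, of type (t -> (((t -> t) -> (t -> (t -> t))) -> t)).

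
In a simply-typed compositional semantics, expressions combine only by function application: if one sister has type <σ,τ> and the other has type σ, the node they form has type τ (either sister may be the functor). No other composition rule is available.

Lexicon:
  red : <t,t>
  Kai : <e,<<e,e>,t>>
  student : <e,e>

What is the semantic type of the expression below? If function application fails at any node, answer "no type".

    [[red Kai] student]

no type

At [red Kai]: neither <t,t> nor <e,<<e,e>,t>> can take the other as argument; the node is ill-typed.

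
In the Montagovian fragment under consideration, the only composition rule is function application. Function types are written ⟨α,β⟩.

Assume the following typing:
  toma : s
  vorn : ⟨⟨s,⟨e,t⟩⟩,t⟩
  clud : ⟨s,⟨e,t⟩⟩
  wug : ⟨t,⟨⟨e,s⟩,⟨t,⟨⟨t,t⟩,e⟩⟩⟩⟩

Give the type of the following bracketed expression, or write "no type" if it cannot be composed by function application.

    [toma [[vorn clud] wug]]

[vorn clud]: vorn is ⟨⟨s,⟨e,t⟩⟩,t⟩, clud is ⟨s,⟨e,t⟩⟩; result t.
[[vorn clud] wug]: wug is ⟨t,⟨⟨e,s⟩,⟨t,⟨⟨t,t⟩,e⟩⟩⟩⟩, [vorn clud] is t; result ⟨⟨e,s⟩,⟨t,⟨⟨t,t⟩,e⟩⟩⟩.
[toma [[vorn clud] wug]]: s with ⟨⟨e,s⟩,⟨t,⟨⟨t,t⟩,e⟩⟩⟩ — neither is a function whose domain matches the other; composition fails here.

no type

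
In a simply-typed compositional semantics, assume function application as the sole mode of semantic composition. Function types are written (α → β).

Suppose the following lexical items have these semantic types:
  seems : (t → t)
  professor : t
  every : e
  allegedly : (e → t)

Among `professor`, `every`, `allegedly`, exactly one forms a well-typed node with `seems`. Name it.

professor — combines: seems : (t → t) takes professor : t as argument, giving t.
every : e — does not combine with seems.
allegedly : (e → t) — does not combine with seems.

professor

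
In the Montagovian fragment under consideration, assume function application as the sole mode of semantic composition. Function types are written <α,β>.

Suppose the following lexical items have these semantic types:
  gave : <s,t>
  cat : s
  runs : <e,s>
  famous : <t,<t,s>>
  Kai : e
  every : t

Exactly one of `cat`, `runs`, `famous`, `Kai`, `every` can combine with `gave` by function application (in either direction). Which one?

cat — combines: gave : <s,t> takes cat : s as argument, giving t.
runs : <e,s> — neither side's domain matches the other.
famous : <t,<t,s>> — neither side's domain matches the other.
Kai : e — neither side's domain matches the other.
every : t — neither side's domain matches the other.

cat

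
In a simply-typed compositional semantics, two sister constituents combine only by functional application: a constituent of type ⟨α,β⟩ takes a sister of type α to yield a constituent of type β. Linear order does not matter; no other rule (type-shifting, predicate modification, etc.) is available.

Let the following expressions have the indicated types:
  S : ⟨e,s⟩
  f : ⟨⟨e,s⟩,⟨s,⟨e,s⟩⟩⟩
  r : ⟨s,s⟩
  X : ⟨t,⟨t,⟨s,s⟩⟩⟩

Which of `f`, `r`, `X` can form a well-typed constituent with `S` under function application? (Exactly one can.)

f — combines: f : ⟨⟨e,s⟩,⟨s,⟨e,s⟩⟩⟩ takes S : ⟨e,s⟩ as argument, giving ⟨s,⟨e,s⟩⟩.
r : ⟨s,s⟩ — no; S wants e, and r wants s.
X : ⟨t,⟨t,⟨s,s⟩⟩⟩ — no; S wants e, and X wants t.

f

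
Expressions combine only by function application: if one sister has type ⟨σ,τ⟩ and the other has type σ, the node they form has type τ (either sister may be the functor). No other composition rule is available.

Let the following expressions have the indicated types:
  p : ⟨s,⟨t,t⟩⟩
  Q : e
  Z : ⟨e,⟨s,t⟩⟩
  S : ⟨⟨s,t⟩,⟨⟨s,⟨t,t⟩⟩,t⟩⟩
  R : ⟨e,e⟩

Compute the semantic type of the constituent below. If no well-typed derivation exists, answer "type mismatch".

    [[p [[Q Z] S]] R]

type mismatch

[Q Z]: ⟨e,⟨s,t⟩⟩ applied to e yields ⟨s,t⟩.
[[Q Z] S]: ⟨⟨s,t⟩,⟨⟨s,⟨t,t⟩⟩,t⟩⟩ applied to ⟨s,t⟩ yields ⟨⟨s,⟨t,t⟩⟩,t⟩.
[p [[Q Z] S]]: ⟨⟨s,⟨t,t⟩⟩,t⟩ applied to ⟨s,⟨t,t⟩⟩ yields t.
[[p [[Q Z] S]] R]: t and ⟨e,e⟩ cannot combine by function application — type clash.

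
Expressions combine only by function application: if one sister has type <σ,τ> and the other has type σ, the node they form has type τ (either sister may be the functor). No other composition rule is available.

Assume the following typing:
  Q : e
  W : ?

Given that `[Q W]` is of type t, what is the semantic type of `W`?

<e,t>

[Q W] must have type t. The sister Q has type e; that is not a function onto t, so W must be the functor, of type <e,t>.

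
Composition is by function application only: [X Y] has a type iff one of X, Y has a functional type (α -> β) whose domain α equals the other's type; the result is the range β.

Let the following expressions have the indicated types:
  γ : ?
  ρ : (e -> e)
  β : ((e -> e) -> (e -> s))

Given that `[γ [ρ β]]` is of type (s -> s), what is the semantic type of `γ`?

At [γ [ρ β]] (required: (s -> s)): [ρ β] is (e -> s), which is not a function with range (s -> s); hence γ is the functor — type ((e -> s) -> (s -> s)).

((e -> s) -> (s -> s))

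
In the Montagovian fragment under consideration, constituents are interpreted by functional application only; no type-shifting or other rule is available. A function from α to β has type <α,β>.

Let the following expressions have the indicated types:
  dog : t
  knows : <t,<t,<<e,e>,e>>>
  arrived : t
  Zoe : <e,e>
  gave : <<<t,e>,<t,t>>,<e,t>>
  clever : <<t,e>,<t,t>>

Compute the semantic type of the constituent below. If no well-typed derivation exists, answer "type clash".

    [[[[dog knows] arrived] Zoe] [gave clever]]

[dog knows] — knows of type <t,<t,<<e,e>,e>>> combines with dog of type t: type <t,<<e,e>,e>>.
[[dog knows] arrived] — [dog knows] of type <t,<<e,e>,e>> combines with arrived of type t: type <<e,e>,e>.
[[[dog knows] arrived] Zoe] — [[dog knows] arrived] of type <<e,e>,e> combines with Zoe of type <e,e>: type e.
[gave clever] — gave of type <<<t,e>,<t,t>>,<e,t>> combines with clever of type <<t,e>,<t,t>>: type <e,t>.
[[[[dog knows] arrived] Zoe] [gave clever]] — [gave clever] of type <e,t> combines with [[[dog knows] arrived] Zoe] of type e: type t.

t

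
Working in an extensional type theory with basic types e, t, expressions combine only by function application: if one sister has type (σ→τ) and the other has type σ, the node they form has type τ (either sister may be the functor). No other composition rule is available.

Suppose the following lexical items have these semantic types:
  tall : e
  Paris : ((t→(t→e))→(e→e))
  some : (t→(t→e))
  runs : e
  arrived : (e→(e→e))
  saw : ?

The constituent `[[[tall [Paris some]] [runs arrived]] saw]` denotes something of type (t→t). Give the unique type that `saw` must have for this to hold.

[[[tall [Paris some]] [runs arrived]] saw] must have type (t→t). The sister [[tall [Paris some]] [runs arrived]] has type e; that is not a function onto (t→t), so saw must be the functor, of type (e→(t→t)).

(e→(t→t))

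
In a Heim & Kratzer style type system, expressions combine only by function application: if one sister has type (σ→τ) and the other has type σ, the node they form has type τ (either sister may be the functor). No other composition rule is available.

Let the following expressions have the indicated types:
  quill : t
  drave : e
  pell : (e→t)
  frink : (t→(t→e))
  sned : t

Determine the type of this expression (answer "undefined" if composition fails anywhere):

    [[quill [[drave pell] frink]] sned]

undefined

[drave pell]: pell is (e→t), drave is e; result t.
[[drave pell] frink]: frink is (t→(t→e)), [drave pell] is t; result (t→e).
[quill [[drave pell] frink]]: [[drave pell] frink] is (t→e), quill is t; result e.
[[quill [[drave pell] frink]] sned]: e and t cannot combine by function application — type clash.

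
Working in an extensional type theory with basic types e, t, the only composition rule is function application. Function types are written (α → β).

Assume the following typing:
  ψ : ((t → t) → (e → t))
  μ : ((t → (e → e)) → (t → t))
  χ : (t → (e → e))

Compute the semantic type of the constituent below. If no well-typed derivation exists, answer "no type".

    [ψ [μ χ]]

[μ χ]: ((t → (e → e)) → (t → t)) applied to (t → (e → e)) yields (t → t).
[ψ [μ χ]]: ((t → t) → (e → t)) applied to (t → t) yields (e → t).

(e → t)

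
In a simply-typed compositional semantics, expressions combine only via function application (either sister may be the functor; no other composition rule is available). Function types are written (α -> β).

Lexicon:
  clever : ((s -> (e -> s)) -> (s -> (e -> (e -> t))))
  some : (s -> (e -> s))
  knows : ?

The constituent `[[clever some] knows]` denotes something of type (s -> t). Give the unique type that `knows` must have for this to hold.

((s -> (e -> (e -> t))) -> (s -> t))

For [[clever some] knows] to have type (s -> t) with [clever some] of type (s -> (e -> (e -> t))), knows must be the function: knows : ((s -> (e -> (e -> t))) -> (s -> t)).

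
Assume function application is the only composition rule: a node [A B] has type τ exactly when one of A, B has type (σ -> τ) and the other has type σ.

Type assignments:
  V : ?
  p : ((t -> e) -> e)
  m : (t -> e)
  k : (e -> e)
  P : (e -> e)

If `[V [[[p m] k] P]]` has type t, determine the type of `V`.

(e -> t)

[V [[[p m] k] P]] must have type t. The sister [[[p m] k] P] has type e; that is not a function onto t, so V must be the functor, of type (e -> t).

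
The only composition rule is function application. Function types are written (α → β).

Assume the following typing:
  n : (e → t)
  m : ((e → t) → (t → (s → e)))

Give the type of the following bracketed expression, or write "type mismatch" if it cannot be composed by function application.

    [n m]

(t → (s → e))

[n m] — m of type ((e → t) → (t → (s → e))) combines with n of type (e → t): type (t → (s → e)).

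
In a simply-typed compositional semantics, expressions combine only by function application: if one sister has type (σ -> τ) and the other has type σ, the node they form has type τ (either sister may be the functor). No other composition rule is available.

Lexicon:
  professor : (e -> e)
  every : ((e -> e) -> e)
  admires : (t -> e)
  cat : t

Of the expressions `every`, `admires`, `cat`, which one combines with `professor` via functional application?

every — combines: every : ((e -> e) -> e) takes professor : (e -> e) as argument, giving e.
admires : (t -> e) — professor needs e; admires needs t; neither fits.
cat : t — professor needs e; cat needs nothing (atomic); neither fits.

every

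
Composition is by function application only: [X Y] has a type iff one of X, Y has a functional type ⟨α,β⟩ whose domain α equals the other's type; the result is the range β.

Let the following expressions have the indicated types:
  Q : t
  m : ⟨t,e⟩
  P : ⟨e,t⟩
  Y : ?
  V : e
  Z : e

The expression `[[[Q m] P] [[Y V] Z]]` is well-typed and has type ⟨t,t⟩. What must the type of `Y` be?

[[[Q m] P] [[Y V] Z]] must have type ⟨t,t⟩. The sister [[Q m] P] has type t; that is not a function onto ⟨t,t⟩, so [[Y V] Z] must be the functor, of type ⟨t,⟨t,t⟩⟩.
[[Y V] Z] must have type ⟨t,⟨t,t⟩⟩. The sister Z has type e; that is not a function onto ⟨t,⟨t,t⟩⟩, so [Y V] must be the functor, of type ⟨e,⟨t,⟨t,t⟩⟩⟩.
[Y V] must have type ⟨e,⟨t,⟨t,t⟩⟩⟩. The sister V has type e; that is not a function onto ⟨e,⟨t,⟨t,t⟩⟩⟩, so Y must be the functor, of type ⟨e,⟨e,⟨t,⟨t,t⟩⟩⟩⟩.

⟨e,⟨e,⟨t,⟨t,t⟩⟩⟩⟩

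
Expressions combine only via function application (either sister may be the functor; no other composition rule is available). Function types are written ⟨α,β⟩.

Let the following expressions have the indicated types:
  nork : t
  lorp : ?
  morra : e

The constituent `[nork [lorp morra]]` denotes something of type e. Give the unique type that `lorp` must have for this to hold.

⟨e,⟨t,e⟩⟩

[nork [lorp morra]] must have type e. The sister nork has type t; that is not a function onto e, so [lorp morra] must be the functor, of type ⟨t,e⟩.
[lorp morra] must have type ⟨t,e⟩. The sister morra has type e; that is not a function onto ⟨t,e⟩, so lorp must be the functor, of type ⟨e,⟨t,e⟩⟩.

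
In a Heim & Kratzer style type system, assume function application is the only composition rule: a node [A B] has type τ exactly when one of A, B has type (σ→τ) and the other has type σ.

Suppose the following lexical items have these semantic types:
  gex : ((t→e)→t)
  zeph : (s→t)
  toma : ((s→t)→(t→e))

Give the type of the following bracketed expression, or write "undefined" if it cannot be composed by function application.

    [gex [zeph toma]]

t

At [zeph toma], toma : ((s→t)→(t→e)) takes zeph : (s→t), giving (t→e).
At [gex [zeph toma]], gex : ((t→e)→t) takes [zeph toma] : (t→e), giving t.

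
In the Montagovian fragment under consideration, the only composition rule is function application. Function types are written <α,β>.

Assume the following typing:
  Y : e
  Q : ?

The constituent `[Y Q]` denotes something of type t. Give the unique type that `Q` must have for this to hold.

At [Y Q] (required: t): Y is e, which is not a function with range t; hence Q is the functor — type <e,t>.

<e,t>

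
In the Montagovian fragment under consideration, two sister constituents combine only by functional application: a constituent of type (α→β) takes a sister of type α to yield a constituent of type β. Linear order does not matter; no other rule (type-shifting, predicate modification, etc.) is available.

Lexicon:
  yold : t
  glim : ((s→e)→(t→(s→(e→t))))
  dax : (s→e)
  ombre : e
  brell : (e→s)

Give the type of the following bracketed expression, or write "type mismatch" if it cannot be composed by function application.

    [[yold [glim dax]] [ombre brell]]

[glim dax] — glim of type ((s→e)→(t→(s→(e→t)))) combines with dax of type (s→e): type (t→(s→(e→t))).
[yold [glim dax]] — [glim dax] of type (t→(s→(e→t))) combines with yold of type t: type (s→(e→t)).
[ombre brell] — brell of type (e→s) combines with ombre of type e: type s.
[[yold [glim dax]] [ombre brell]] — [yold [glim dax]] of type (s→(e→t)) combines with [ombre brell] of type s: type (e→t).

(e→t)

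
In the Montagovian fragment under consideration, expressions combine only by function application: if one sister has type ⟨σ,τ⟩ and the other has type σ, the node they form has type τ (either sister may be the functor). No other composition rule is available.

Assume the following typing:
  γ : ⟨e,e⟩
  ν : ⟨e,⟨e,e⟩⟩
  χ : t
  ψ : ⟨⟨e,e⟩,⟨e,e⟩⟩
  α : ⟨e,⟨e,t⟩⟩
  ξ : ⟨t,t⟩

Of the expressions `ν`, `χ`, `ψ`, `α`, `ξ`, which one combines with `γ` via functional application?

ψ

ν : ⟨e,⟨e,e⟩⟩ — γ needs e; ν needs e; neither fits.
χ : t — γ needs e; χ needs nothing (atomic); neither fits.
ψ — combines: ψ : ⟨⟨e,e⟩,⟨e,e⟩⟩ takes γ : ⟨e,e⟩ as argument, giving ⟨e,e⟩.
α : ⟨e,⟨e,t⟩⟩ — γ needs e; α needs e; neither fits.
ξ : ⟨t,t⟩ — γ needs e; ξ needs t; neither fits.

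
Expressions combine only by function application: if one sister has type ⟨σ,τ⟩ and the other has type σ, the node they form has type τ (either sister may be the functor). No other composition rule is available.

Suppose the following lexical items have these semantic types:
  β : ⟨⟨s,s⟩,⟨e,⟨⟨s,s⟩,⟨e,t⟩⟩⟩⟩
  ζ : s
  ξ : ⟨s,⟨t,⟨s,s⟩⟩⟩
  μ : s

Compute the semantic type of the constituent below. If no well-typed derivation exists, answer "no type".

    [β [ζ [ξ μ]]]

no type

[ξ μ]: functor ξ : ⟨s,⟨t,⟨s,s⟩⟩⟩, argument μ : s; result ⟨t,⟨s,s⟩⟩.
[ζ [ξ μ]]: s and ⟨t,⟨s,s⟩⟩ cannot combine by function application — type clash.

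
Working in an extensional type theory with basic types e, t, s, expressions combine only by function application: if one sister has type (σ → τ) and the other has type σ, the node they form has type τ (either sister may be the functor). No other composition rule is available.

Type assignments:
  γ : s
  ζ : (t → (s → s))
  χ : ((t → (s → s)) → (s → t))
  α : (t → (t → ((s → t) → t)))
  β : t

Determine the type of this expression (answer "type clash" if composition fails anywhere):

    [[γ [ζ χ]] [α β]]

((s → t) → t)

[ζ χ]: ((t → (s → s)) → (s → t)) applied to (t → (s → s)) yields (s → t).
[γ [ζ χ]]: (s → t) applied to s yields t.
[α β]: (t → (t → ((s → t) → t))) applied to t yields (t → ((s → t) → t)).
[[γ [ζ χ]] [α β]]: (t → ((s → t) → t)) applied to t yields ((s → t) → t).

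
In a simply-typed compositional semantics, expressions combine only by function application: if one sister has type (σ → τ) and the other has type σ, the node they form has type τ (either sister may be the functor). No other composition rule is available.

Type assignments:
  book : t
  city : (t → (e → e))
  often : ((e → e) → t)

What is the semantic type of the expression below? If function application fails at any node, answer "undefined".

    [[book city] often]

[book city] — city of type (t → (e → e)) combines with book of type t: type (e → e).
[[book city] often] — often of type ((e → e) → t) combines with [book city] of type (e → e): type t.

t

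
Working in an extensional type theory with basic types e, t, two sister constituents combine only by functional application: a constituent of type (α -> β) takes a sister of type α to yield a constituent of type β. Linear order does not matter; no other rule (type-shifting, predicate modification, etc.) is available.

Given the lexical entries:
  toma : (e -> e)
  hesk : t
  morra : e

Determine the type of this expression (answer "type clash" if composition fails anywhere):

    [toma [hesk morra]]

type clash

[hesk morra]: t and e cannot combine by function application — type clash.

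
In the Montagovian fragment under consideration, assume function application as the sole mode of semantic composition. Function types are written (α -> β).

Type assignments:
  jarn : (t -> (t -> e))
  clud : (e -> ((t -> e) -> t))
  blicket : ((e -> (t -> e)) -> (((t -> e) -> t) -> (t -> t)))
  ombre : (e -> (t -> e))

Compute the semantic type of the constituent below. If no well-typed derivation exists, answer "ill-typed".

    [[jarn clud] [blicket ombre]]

[jarn clud]: (t -> (t -> e)) and (e -> ((t -> e) -> t)) cannot combine by function application — type clash.

ill-typed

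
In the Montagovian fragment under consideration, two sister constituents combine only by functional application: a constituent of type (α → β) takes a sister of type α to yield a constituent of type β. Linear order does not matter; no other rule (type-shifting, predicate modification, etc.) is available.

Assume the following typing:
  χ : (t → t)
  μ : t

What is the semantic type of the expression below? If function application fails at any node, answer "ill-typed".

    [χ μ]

[χ μ]: (t → t) applied to t yields t.

t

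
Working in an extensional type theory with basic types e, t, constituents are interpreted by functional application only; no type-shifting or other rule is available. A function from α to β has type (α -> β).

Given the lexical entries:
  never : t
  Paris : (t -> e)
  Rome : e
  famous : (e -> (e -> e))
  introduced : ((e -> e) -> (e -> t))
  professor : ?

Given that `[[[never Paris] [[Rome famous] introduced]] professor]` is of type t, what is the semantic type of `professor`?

For [[[never Paris] [[Rome famous] introduced]] professor] to have type t with [[never Paris] [[Rome famous] introduced]] of type t, professor must be the function: professor : (t -> t).

(t -> t)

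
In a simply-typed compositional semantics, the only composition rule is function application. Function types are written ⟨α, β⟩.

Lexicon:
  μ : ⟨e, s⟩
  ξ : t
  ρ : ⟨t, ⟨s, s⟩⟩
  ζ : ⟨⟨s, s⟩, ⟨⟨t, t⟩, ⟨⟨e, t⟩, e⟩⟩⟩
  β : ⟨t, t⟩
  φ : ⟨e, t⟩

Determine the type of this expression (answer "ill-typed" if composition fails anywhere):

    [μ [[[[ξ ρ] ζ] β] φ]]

[ξ ρ]: ρ is ⟨t, ⟨s, s⟩⟩, ξ is t; result ⟨s, s⟩.
[[ξ ρ] ζ]: ζ is ⟨⟨s, s⟩, ⟨⟨t, t⟩, ⟨⟨e, t⟩, e⟩⟩⟩, [ξ ρ] is ⟨s, s⟩; result ⟨⟨t, t⟩, ⟨⟨e, t⟩, e⟩⟩.
[[[ξ ρ] ζ] β]: [[ξ ρ] ζ] is ⟨⟨t, t⟩, ⟨⟨e, t⟩, e⟩⟩, β is ⟨t, t⟩; result ⟨⟨e, t⟩, e⟩.
[[[[ξ ρ] ζ] β] φ]: [[[ξ ρ] ζ] β] is ⟨⟨e, t⟩, e⟩, φ is ⟨e, t⟩; result e.
[μ [[[[ξ ρ] ζ] β] φ]]: μ is ⟨e, s⟩, [[[[ξ ρ] ζ] β] φ] is e; result s.

s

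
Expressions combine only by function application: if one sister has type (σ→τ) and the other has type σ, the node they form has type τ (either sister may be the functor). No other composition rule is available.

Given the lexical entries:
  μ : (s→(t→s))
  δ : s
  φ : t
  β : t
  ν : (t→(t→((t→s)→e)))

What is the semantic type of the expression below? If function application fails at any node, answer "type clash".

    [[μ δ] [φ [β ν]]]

e

[μ δ]: (s→(t→s)) applied to s yields (t→s).
[β ν]: (t→(t→((t→s)→e))) applied to t yields (t→((t→s)→e)).
[φ [β ν]]: (t→((t→s)→e)) applied to t yields ((t→s)→e).
[[μ δ] [φ [β ν]]]: ((t→s)→e) applied to (t→s) yields e.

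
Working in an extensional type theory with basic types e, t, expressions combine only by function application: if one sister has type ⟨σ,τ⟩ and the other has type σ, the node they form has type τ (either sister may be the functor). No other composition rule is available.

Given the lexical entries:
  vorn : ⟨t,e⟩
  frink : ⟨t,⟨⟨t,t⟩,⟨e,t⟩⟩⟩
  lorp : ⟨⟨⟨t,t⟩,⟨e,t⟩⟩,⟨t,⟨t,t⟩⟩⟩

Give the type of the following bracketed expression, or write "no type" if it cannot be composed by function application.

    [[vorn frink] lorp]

no type

At [vorn frink]: neither ⟨t,e⟩ nor ⟨t,⟨⟨t,t⟩,⟨e,t⟩⟩⟩ can take the other as argument; the node is ill-typed.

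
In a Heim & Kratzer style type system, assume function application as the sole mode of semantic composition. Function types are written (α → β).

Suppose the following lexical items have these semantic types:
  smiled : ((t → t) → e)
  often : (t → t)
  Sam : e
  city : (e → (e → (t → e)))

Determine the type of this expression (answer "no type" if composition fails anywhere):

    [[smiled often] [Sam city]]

(t → e)

[smiled often] — smiled of type ((t → t) → e) combines with often of type (t → t): type e.
[Sam city] — city of type (e → (e → (t → e))) combines with Sam of type e: type (e → (t → e)).
[[smiled often] [Sam city]] — [Sam city] of type (e → (t → e)) combines with [smiled often] of type e: type (t → e).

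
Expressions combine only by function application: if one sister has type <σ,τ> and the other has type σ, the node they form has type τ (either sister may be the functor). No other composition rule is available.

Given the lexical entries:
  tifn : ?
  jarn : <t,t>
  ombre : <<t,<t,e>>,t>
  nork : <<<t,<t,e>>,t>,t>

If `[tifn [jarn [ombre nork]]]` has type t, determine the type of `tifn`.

At [tifn [jarn [ombre nork]]] (required: t): [jarn [ombre nork]] is t, which is not a function with range t; hence tifn is the functor — type <t,t>.

<t,t>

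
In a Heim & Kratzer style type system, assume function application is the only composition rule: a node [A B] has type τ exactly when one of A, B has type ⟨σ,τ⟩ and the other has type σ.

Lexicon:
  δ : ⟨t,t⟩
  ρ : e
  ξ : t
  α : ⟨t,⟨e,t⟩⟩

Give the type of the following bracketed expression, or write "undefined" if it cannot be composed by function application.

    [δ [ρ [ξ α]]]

t

[ξ α]: functor α : ⟨t,⟨e,t⟩⟩, argument ξ : t; result ⟨e,t⟩.
[ρ [ξ α]]: functor [ξ α] : ⟨e,t⟩, argument ρ : e; result t.
[δ [ρ [ξ α]]]: functor δ : ⟨t,t⟩, argument [ρ [ξ α]] : t; result t.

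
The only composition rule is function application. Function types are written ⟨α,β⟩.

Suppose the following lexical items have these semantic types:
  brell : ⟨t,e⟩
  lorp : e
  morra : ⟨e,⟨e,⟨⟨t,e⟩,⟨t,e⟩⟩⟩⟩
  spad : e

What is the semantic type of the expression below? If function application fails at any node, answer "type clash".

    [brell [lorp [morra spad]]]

⟨t,e⟩

[morra spad]: ⟨e,⟨e,⟨⟨t,e⟩,⟨t,e⟩⟩⟩⟩ applied to e yields ⟨e,⟨⟨t,e⟩,⟨t,e⟩⟩⟩.
[lorp [morra spad]]: ⟨e,⟨⟨t,e⟩,⟨t,e⟩⟩⟩ applied to e yields ⟨⟨t,e⟩,⟨t,e⟩⟩.
[brell [lorp [morra spad]]]: ⟨⟨t,e⟩,⟨t,e⟩⟩ applied to ⟨t,e⟩ yields ⟨t,e⟩.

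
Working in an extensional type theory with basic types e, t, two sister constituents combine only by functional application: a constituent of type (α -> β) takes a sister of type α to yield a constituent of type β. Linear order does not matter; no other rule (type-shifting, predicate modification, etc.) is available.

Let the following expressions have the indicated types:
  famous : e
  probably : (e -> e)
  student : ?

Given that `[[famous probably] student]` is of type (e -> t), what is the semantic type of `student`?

(e -> (e -> t))

[[famous probably] student] is required to be (e -> t). [famous probably] : e cannot yield (e -> t) as functor, so student : (e -> (e -> t)).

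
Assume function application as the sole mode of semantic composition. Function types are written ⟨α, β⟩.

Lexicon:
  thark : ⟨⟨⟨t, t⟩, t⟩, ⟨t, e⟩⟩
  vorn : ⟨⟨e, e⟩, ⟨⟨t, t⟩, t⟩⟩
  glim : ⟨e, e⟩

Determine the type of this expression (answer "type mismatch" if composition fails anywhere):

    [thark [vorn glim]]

[vorn glim] — vorn of type ⟨⟨e, e⟩, ⟨⟨t, t⟩, t⟩⟩ combines with glim of type ⟨e, e⟩: type ⟨⟨t, t⟩, t⟩.
[thark [vorn glim]] — thark of type ⟨⟨⟨t, t⟩, t⟩, ⟨t, e⟩⟩ combines with [vorn glim] of type ⟨⟨t, t⟩, t⟩: type ⟨t, e⟩.

⟨t, e⟩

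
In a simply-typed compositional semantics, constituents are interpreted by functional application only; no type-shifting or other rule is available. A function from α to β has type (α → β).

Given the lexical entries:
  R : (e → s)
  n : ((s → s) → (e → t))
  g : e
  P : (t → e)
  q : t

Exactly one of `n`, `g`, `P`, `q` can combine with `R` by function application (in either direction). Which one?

n : ((s → s) → (e → t)) — R needs e; n needs (s → s); neither fits.
g — combines: R : (e → s) takes g : e as argument, giving s.
P : (t → e) — R needs e; P needs t; neither fits.
q : t — R needs e; q needs nothing (atomic); neither fits.

g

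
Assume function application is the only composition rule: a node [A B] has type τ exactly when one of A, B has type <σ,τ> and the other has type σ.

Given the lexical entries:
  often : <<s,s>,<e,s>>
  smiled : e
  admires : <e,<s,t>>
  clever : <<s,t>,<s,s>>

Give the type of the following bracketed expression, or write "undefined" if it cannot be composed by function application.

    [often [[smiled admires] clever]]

<e,s>

[smiled admires] — admires of type <e,<s,t>> combines with smiled of type e: type <s,t>.
[[smiled admires] clever] — clever of type <<s,t>,<s,s>> combines with [smiled admires] of type <s,t>: type <s,s>.
[often [[smiled admires] clever]] — often of type <<s,s>,<e,s>> combines with [[smiled admires] clever] of type <s,s>: type <e,s>.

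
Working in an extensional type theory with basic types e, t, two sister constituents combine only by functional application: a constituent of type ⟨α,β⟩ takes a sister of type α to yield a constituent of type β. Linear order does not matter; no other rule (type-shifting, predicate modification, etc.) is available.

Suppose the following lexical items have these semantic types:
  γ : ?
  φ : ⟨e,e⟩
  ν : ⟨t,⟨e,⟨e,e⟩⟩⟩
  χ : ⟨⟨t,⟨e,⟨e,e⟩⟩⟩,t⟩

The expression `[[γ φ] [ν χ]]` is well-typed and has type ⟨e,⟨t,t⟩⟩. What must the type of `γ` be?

⟨⟨e,e⟩,⟨t,⟨e,⟨t,t⟩⟩⟩⟩

At [[γ φ] [ν χ]] (required: ⟨e,⟨t,t⟩⟩): [ν χ] is t, which is not a function with range ⟨e,⟨t,t⟩⟩; hence [γ φ] is the functor — type ⟨t,⟨e,⟨t,t⟩⟩⟩.
At [γ φ] (required: ⟨t,⟨e,⟨t,t⟩⟩⟩): φ is ⟨e,e⟩, which is not a function with range ⟨t,⟨e,⟨t,t⟩⟩⟩; hence γ is the functor — type ⟨⟨e,e⟩,⟨t,⟨e,⟨t,t⟩⟩⟩⟩.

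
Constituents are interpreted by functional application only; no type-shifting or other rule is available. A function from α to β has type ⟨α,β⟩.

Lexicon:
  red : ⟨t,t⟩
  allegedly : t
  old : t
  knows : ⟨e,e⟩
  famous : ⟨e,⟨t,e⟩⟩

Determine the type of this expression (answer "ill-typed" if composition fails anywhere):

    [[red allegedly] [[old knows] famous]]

ill-typed

[red allegedly]: functor red : ⟨t,t⟩, argument allegedly : t; result t.
[old knows]: t and ⟨e,e⟩ cannot combine by function application — type clash.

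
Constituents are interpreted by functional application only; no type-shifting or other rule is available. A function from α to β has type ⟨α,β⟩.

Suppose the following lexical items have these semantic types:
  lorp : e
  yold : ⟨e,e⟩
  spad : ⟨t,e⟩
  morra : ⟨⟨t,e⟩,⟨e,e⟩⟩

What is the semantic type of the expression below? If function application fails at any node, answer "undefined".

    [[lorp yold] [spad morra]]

e

At [lorp yold], yold : ⟨e,e⟩ takes lorp : e, giving e.
At [spad morra], morra : ⟨⟨t,e⟩,⟨e,e⟩⟩ takes spad : ⟨t,e⟩, giving ⟨e,e⟩.
At [[lorp yold] [spad morra]], [spad morra] : ⟨e,e⟩ takes [lorp yold] : e, giving e.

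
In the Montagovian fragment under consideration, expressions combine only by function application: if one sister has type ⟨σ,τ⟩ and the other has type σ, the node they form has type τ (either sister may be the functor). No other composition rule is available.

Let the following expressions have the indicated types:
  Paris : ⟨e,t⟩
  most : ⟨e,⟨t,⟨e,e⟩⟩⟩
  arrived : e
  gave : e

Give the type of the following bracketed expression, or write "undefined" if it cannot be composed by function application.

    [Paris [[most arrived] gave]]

undefined

[most arrived]: ⟨e,⟨t,⟨e,e⟩⟩⟩ applied to e yields ⟨t,⟨e,e⟩⟩.
[[most arrived] gave]: ⟨t,⟨e,e⟩⟩ and e cannot combine by function application — type clash.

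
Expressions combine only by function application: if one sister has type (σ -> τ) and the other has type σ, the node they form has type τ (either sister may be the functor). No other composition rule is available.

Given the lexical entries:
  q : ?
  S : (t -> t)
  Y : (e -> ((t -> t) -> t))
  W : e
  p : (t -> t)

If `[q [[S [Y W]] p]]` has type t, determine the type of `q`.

[q [[S [Y W]] p]] must have type t. The sister [[S [Y W]] p] has type t; that is not a function onto t, so q must be the functor, of type (t -> t).

(t -> t)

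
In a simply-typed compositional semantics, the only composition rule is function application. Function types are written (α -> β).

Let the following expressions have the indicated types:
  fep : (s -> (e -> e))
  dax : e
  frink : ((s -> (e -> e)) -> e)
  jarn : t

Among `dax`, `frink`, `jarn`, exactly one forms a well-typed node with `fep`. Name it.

dax : e — does not combine with fep.
frink — combines: frink : ((s -> (e -> e)) -> e) takes fep : (s -> (e -> e)) as argument, giving e.
jarn : t — does not combine with fep.

frink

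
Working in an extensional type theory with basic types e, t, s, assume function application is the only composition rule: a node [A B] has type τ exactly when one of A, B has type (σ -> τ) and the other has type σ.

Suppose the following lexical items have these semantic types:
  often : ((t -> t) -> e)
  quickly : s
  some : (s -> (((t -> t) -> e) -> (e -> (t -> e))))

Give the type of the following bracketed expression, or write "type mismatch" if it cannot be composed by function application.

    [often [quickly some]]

[quickly some]: some is (s -> (((t -> t) -> e) -> (e -> (t -> e)))), quickly is s; result (((t -> t) -> e) -> (e -> (t -> e))).
[often [quickly some]]: [quickly some] is (((t -> t) -> e) -> (e -> (t -> e))), often is ((t -> t) -> e); result (e -> (t -> e)).

(e -> (t -> e))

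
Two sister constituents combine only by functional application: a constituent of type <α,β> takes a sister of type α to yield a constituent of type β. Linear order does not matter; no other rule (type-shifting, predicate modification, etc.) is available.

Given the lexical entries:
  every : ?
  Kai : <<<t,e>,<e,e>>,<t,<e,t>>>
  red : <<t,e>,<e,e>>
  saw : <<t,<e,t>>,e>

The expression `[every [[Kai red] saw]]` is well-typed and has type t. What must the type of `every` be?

For [every [[Kai red] saw]] to have type t with [[Kai red] saw] of type e, every must be the function: every : <e,t>.

<e,t>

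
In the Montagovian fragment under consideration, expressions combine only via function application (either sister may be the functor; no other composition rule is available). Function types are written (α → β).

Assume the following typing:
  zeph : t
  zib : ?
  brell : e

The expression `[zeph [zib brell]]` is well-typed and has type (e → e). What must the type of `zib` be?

At [zeph [zib brell]] (required: (e → e)): zeph is t, which is not a function with range (e → e); hence [zib brell] is the functor — type (t → (e → e)).
At [zib brell] (required: (t → (e → e))): brell is e, which is not a function with range (t → (e → e)); hence zib is the functor — type (e → (t → (e → e))).

(e → (t → (e → e)))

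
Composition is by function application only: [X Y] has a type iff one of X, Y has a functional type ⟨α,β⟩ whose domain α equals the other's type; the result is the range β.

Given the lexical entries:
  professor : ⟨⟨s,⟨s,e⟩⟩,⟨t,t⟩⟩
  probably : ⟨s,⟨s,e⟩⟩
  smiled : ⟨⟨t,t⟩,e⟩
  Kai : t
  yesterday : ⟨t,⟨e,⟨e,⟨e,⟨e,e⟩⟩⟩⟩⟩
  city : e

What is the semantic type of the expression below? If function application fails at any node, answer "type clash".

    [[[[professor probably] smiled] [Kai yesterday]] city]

⟨e,⟨e,e⟩⟩

At [professor probably], professor : ⟨⟨s,⟨s,e⟩⟩,⟨t,t⟩⟩ takes probably : ⟨s,⟨s,e⟩⟩, giving ⟨t,t⟩.
At [[professor probably] smiled], smiled : ⟨⟨t,t⟩,e⟩ takes [professor probably] : ⟨t,t⟩, giving e.
At [Kai yesterday], yesterday : ⟨t,⟨e,⟨e,⟨e,⟨e,e⟩⟩⟩⟩⟩ takes Kai : t, giving ⟨e,⟨e,⟨e,⟨e,e⟩⟩⟩⟩.
At [[[professor probably] smiled] [Kai yesterday]], [Kai yesterday] : ⟨e,⟨e,⟨e,⟨e,e⟩⟩⟩⟩ takes [[professor probably] smiled] : e, giving ⟨e,⟨e,⟨e,e⟩⟩⟩.
At [[[[professor probably] smiled] [Kai yesterday]] city], [[[professor probably] smiled] [Kai yesterday]] : ⟨e,⟨e,⟨e,e⟩⟩⟩ takes city : e, giving ⟨e,⟨e,e⟩⟩.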